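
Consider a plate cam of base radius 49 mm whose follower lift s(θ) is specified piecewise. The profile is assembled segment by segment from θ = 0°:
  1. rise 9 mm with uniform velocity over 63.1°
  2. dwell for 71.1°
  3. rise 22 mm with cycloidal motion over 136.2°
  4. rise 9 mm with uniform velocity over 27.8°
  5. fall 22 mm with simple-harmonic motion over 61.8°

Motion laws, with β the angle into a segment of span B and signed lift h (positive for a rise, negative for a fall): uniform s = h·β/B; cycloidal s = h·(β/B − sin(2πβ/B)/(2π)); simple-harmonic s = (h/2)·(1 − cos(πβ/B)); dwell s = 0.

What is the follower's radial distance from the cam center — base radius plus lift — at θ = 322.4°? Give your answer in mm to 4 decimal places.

seg 1 [0°–63.1°] uniform, h=9: full span → s += 9 → s = 9.0000
seg 2 [63.1°–134.2°] dwell: s stays 9.0000
seg 3 [134.2°–270.4°] cycloidal, h=22: full span → s += 22 → s = 31.0000
seg 4 [270.4°–298.2°] uniform, h=9: full span → s += 9 → s = 40.0000
seg 5 [298.2°–360°] simple-harmonic, h=-22: θ=322.4° here. β=24.2, B=61.8. -22/2·(1 − cos(π·0.3916)) = -7.3255 → s = 32.6745
radial distance = base radius + s = 49 + 32.6745 = 81.6745

81.6745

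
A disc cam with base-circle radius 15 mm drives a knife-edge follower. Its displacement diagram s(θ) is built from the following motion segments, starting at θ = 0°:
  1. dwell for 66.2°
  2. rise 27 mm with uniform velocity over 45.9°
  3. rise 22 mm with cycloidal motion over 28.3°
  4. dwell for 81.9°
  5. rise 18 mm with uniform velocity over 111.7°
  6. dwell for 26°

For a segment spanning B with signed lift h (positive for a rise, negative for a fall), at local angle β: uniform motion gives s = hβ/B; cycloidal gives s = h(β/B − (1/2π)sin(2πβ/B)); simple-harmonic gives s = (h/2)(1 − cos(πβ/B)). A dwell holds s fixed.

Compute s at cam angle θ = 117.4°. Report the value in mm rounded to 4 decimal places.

seg 1 [0°–66.2°] dwell: s stays 0.0000
seg 2 [66.2°–112.1°] uniform, h=27: full span → s += 27 → s = 27.0000
seg 3 [112.1°–140.4°] cycloidal, h=22: θ=117.4° here. β=5.3, B=28.3. 22·(0.1873 − sin(2π·0.1873)/(2π)) = 0.8871 → s = 27.8871

27.8871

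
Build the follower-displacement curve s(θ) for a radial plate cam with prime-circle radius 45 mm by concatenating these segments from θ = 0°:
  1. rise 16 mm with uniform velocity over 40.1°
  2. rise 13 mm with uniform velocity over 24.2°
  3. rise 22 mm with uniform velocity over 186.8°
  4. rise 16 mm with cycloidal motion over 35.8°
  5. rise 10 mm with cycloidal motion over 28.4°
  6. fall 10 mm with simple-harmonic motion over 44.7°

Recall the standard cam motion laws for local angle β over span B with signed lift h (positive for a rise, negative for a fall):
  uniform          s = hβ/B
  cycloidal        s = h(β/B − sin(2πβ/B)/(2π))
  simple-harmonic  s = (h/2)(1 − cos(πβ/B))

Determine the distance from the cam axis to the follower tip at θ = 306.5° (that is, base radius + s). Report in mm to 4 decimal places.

seg 1 [0°–40.1°] uniform, h=16: full span → s += 16 → s = 16.0000
seg 2 [40.1°–64.3°] uniform, h=13: full span → s += 13 → s = 29.0000
seg 3 [64.3°–251.1°] uniform, h=22: full span → s += 22 → s = 51.0000
seg 4 [251.1°–286.9°] cycloidal, h=16: full span → s += 16 → s = 67.0000
seg 5 [286.9°–315.3°] cycloidal, h=10: θ=306.5° here. β=19.6, B=28.4. 10·(0.6901 − sin(2π·0.6901)/(2π)) = 8.3817 → s = 75.3817
radial distance = base radius + s = 45 + 75.3817 = 120.3817

120.3817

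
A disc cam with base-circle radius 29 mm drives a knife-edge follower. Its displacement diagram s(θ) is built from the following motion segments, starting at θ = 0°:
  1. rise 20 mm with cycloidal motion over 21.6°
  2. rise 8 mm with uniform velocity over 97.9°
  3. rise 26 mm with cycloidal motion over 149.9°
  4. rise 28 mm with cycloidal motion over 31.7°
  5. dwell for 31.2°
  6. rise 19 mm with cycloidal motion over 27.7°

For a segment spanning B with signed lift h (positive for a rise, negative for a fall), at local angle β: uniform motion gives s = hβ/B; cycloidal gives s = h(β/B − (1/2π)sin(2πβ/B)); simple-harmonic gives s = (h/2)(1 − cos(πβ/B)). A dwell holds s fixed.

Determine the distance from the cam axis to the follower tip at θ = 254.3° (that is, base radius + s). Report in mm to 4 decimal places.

seg 1 [0°–21.6°] cycloidal, h=20: full span → s += 20 → s = 20.0000
seg 2 [21.6°–119.5°] uniform, h=8: full span → s += 8 → s = 28.0000
seg 3 [119.5°–269.4°] cycloidal, h=26: θ=254.3° here. β=134.8, B=149.9. 26·(0.8993 − sin(2π·0.8993)/(2π)) = 25.8286 → s = 53.8286
radial distance = base radius + s = 29 + 53.8286 = 82.8286

82.8286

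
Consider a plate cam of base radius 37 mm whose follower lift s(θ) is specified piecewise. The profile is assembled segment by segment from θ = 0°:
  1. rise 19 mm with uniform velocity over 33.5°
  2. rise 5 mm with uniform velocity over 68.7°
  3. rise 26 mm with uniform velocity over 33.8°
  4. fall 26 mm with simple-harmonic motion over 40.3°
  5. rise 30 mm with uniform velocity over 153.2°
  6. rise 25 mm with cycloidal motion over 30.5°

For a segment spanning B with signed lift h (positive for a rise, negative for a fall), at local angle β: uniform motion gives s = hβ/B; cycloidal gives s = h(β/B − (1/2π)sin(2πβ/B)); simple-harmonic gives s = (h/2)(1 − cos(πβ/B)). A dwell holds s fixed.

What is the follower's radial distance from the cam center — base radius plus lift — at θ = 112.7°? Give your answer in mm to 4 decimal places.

seg 1 [0°–33.5°] uniform, h=19: full span → s += 19 → s = 19.0000
seg 2 [33.5°–102.2°] uniform, h=5: full span → s += 5 → s = 24.0000
seg 3 [102.2°–136°] uniform, h=26: θ=112.7° here. β=10.5, B=33.8. 26·10.5/33.8 = 8.0769 → s = 32.0769
radial distance = base radius + s = 37 + 32.0769 = 69.0769

69.0769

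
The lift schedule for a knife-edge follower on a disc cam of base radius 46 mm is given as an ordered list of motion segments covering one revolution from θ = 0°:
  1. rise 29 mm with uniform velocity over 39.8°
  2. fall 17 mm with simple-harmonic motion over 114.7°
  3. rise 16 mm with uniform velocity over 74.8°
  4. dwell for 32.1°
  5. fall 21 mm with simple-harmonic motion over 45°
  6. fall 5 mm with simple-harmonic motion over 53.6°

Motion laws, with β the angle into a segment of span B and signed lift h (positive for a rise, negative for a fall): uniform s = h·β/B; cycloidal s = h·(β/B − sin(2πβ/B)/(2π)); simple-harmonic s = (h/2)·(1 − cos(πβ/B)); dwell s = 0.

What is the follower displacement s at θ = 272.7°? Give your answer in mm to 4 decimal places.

seg 1 [0°–39.8°] uniform, h=29: full span → s += 29 → s = 29.0000
seg 2 [39.8°–154.5°] simple-harmonic, h=-17: full span → s += -17 → s = 12.0000
seg 3 [154.5°–229.3°] uniform, h=16: full span → s += 16 → s = 28.0000
seg 4 [229.3°–261.4°] dwell: s stays 28.0000
seg 5 [261.4°–306.4°] simple-harmonic, h=-21: θ=272.7° here. β=11.3, B=45. -21/2·(1 − cos(π·0.2511)) = -3.1013 → s = 24.8987

24.8987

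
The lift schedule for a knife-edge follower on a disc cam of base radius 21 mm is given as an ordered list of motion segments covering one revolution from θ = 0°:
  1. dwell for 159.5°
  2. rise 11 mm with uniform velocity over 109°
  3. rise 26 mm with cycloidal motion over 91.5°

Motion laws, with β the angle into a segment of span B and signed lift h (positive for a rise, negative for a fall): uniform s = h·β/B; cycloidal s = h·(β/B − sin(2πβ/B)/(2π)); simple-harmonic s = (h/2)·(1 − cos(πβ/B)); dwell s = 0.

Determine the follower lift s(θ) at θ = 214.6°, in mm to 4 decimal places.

seg 1 [0°–159.5°] dwell: s stays 0.0000
seg 2 [159.5°–268.5°] uniform, h=11: θ=214.6° here. β=55.1, B=109. 11·55.1/109 = 5.5606 → s = 5.5606

5.5606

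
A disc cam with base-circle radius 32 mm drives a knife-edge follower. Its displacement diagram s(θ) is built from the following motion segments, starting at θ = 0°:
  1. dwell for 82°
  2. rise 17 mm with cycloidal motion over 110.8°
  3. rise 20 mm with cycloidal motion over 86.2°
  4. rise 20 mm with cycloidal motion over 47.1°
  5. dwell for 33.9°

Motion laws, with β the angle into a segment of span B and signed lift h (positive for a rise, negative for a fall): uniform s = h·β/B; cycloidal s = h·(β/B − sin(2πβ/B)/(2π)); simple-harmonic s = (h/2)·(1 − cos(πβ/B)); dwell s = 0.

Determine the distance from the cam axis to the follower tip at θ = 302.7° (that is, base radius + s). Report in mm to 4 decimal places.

seg 1 [0°–82°] dwell: s stays 0.0000
seg 2 [82°–192.8°] cycloidal, h=17: full span → s += 17 → s = 17.0000
seg 3 [192.8°–279°] cycloidal, h=20: full span → s += 20 → s = 37.0000
seg 4 [279°–326.1°] cycloidal, h=20: θ=302.7° here. β=23.7, B=47.1. 20·(0.5032 − sin(2π·0.5032)/(2π)) = 10.1274 → s = 47.1274
radial distance = base radius + s = 32 + 47.1274 = 79.1274

79.1274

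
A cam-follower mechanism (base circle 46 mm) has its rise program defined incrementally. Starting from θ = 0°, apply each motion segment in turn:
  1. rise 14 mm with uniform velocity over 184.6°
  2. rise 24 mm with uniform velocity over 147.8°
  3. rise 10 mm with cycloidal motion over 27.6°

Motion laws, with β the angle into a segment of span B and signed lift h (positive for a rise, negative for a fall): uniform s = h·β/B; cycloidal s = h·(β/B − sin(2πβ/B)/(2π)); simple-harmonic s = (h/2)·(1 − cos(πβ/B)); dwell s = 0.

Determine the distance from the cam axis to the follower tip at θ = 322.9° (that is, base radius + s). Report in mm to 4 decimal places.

seg 1 [0°–184.6°] uniform, h=14: full span → s += 14 → s = 14.0000
seg 2 [184.6°–332.4°] uniform, h=24: θ=322.9° here. β=138.3, B=147.8. 24·138.3/147.8 = 22.4574 → s = 36.4574
radial distance = base radius + s = 46 + 36.4574 = 82.4574

82.4574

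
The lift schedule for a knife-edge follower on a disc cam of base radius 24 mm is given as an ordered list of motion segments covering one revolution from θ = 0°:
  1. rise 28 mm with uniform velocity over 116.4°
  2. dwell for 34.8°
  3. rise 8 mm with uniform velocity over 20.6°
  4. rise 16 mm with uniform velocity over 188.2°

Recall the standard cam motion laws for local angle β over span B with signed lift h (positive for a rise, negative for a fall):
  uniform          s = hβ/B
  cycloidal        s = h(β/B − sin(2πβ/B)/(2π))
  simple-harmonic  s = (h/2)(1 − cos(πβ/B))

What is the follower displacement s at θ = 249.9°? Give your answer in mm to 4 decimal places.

seg 1 [0°–116.4°] uniform, h=28: full span → s += 28 → s = 28.0000
seg 2 [116.4°–151.2°] dwell: s stays 28.0000
seg 3 [151.2°–171.8°] uniform, h=8: full span → s += 8 → s = 36.0000
seg 4 [171.8°–360°] uniform, h=16: θ=249.9° here. β=78.1, B=188.2. 16·78.1/188.2 = 6.6397 → s = 42.6397

42.6397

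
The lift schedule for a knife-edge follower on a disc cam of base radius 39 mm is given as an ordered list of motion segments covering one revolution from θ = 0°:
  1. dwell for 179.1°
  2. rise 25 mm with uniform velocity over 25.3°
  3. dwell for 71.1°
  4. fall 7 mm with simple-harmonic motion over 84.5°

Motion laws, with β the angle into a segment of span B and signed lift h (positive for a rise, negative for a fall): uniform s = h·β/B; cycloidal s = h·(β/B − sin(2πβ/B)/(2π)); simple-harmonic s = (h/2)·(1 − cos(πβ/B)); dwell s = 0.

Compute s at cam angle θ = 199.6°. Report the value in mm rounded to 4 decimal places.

seg 1 [0°–179.1°] dwell: s stays 0.0000
seg 2 [179.1°–204.4°] uniform, h=25: θ=199.6° here. β=20.5, B=25.3. 25·20.5/25.3 = 20.2569 → s = 20.2569

20.2569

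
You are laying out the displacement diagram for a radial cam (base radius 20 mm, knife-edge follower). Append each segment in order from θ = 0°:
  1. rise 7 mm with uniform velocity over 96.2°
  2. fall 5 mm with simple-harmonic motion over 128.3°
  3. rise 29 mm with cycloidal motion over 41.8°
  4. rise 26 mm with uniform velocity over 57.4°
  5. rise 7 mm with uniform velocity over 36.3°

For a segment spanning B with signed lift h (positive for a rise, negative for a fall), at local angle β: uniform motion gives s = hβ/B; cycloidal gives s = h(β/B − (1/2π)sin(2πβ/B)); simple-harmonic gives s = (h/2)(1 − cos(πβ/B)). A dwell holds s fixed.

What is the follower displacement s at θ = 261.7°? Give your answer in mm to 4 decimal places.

seg 1 [0°–96.2°] uniform, h=7: full span → s += 7 → s = 7.0000
seg 2 [96.2°–224.5°] simple-harmonic, h=-5: full span → s += -5 → s = 2.0000
seg 3 [224.5°–266.3°] cycloidal, h=29: θ=261.7° here. β=37.2, B=41.8. 29·(0.8900 − sin(2π·0.8900)/(2π)) = 28.7517 → s = 30.7517

30.7517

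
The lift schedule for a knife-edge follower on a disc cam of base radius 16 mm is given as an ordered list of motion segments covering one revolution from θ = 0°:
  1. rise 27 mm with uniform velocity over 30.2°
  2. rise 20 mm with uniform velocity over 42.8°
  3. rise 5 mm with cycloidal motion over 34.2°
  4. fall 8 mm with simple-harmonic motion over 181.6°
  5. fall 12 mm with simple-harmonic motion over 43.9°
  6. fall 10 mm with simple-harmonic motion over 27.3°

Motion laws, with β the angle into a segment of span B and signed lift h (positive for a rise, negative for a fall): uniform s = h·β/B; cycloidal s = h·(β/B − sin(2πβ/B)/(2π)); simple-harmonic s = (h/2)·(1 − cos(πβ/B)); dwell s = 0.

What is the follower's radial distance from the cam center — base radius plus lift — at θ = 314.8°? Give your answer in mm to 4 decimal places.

seg 1 [0°–30.2°] uniform, h=27: full span → s += 27 → s = 27.0000
seg 2 [30.2°–73°] uniform, h=20: full span → s += 20 → s = 47.0000
seg 3 [73°–107.2°] cycloidal, h=5: full span → s += 5 → s = 52.0000
seg 4 [107.2°–288.8°] simple-harmonic, h=-8: full span → s += -8 → s = 44.0000
seg 5 [288.8°–332.7°] simple-harmonic, h=-12: θ=314.8° here. β=26, B=43.9. -12/2·(1 − cos(π·0.5923)) = -7.7147 → s = 36.2853
radial distance = base radius + s = 16 + 36.2853 = 52.2853

52.2853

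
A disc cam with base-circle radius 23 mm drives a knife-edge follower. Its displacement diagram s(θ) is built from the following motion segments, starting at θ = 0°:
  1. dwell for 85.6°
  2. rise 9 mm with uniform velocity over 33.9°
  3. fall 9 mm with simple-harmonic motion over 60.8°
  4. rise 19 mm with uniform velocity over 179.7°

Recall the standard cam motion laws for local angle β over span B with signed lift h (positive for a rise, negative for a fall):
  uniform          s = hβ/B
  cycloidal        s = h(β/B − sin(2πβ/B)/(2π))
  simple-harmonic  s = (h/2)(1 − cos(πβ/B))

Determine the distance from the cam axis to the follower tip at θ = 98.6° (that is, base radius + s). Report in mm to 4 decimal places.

seg 1 [0°–85.6°] dwell: s stays 0.0000
seg 2 [85.6°–119.5°] uniform, h=9: θ=98.6° here. β=13, B=33.9. 9·13/33.9 = 3.4513 → s = 3.4513
radial distance = base radius + s = 23 + 3.4513 = 26.4513

26.4513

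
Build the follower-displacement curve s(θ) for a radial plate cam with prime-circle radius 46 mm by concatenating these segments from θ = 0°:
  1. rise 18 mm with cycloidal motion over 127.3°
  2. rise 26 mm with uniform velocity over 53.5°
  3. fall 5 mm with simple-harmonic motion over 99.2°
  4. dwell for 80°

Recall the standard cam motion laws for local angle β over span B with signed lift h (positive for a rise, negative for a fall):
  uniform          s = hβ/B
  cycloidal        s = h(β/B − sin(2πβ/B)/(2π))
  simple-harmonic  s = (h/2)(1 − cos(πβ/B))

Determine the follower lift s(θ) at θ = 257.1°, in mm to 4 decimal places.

seg 1 [0°–127.3°] cycloidal, h=18: full span → s += 18 → s = 18.0000
seg 2 [127.3°–180.8°] uniform, h=26: full span → s += 26 → s = 44.0000
seg 3 [180.8°–280°] simple-harmonic, h=-5: θ=257.1° here. β=76.3, B=99.2. -5/2·(1 − cos(π·0.7692)) = -4.3709 → s = 39.6291

39.6291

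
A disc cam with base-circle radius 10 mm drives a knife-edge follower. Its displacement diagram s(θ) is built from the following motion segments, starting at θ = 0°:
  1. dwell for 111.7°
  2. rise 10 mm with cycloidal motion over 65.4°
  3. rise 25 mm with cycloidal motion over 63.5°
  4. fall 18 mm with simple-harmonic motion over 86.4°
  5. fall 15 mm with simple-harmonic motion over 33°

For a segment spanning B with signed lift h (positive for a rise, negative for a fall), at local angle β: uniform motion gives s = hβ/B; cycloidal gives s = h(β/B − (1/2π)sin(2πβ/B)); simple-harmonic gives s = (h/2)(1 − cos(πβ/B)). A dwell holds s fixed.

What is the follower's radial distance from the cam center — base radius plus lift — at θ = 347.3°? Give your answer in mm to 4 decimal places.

seg 1 [0°–111.7°] dwell: s stays 0.0000
seg 2 [111.7°–177.1°] cycloidal, h=10: full span → s += 10 → s = 10.0000
seg 3 [177.1°–240.6°] cycloidal, h=25: full span → s += 25 → s = 35.0000
seg 4 [240.6°–327°] simple-harmonic, h=-18: full span → s += -18 → s = 17.0000
seg 5 [327°–360°] simple-harmonic, h=-15: θ=347.3° here. β=20.3, B=33. -15/2·(1 − cos(π·0.6152)) = -10.1544 → s = 6.8456
radial distance = base radius + s = 10 + 6.8456 = 16.8456

16.8456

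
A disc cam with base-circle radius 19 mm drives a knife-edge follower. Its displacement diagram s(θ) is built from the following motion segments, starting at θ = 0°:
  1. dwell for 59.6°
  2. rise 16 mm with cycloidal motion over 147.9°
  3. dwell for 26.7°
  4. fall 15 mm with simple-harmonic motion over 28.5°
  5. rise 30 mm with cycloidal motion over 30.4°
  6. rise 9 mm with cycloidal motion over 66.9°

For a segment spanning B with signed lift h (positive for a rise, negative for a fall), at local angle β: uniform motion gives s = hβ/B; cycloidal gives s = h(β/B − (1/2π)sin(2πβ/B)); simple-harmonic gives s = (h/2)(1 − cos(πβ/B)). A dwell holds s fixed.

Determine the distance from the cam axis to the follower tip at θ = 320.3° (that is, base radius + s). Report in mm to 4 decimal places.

seg 1 [0°–59.6°] dwell: s stays 0.0000
seg 2 [59.6°–207.5°] cycloidal, h=16: full span → s += 16 → s = 16.0000
seg 3 [207.5°–234.2°] dwell: s stays 16.0000
seg 4 [234.2°–262.7°] simple-harmonic, h=-15: full span → s += -15 → s = 1.0000
seg 5 [262.7°–293.1°] cycloidal, h=30: full span → s += 30 → s = 31.0000
seg 6 [293.1°–360°] cycloidal, h=9: θ=320.3° here. β=27.2, B=66.9. 9·(0.4066 − sin(2π·0.4066)/(2π)) = 2.8658 → s = 33.8658
radial distance = base radius + s = 19 + 33.8658 = 52.8658

52.8658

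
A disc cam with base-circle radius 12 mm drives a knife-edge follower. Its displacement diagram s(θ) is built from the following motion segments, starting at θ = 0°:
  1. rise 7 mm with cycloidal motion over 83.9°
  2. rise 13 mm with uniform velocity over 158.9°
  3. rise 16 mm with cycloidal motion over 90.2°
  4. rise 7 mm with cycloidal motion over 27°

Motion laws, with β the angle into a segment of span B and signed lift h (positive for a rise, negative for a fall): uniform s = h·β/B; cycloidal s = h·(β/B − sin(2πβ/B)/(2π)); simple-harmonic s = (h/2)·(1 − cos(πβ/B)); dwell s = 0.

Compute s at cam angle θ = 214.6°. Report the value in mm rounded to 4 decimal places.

seg 1 [0°–83.9°] cycloidal, h=7: full span → s += 7 → s = 7.0000
seg 2 [83.9°–242.8°] uniform, h=13: θ=214.6° here. β=130.7, B=158.9. 13·130.7/158.9 = 10.6929 → s = 17.6929

17.6929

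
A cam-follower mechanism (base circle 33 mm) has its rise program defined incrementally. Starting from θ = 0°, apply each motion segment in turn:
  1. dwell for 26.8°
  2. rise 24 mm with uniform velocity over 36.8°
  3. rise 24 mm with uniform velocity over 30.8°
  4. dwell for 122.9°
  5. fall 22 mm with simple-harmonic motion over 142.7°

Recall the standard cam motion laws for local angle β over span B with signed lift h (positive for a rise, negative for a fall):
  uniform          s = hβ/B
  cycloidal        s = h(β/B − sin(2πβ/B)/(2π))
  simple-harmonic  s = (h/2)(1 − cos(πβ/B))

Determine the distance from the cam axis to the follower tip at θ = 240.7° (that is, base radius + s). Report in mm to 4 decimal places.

seg 1 [0°–26.8°] dwell: s stays 0.0000
seg 2 [26.8°–63.6°] uniform, h=24: full span → s += 24 → s = 24.0000
seg 3 [63.6°–94.4°] uniform, h=24: full span → s += 24 → s = 48.0000
seg 4 [94.4°–217.3°] dwell: s stays 48.0000
seg 5 [217.3°–360°] simple-harmonic, h=-22: θ=240.7° here. β=23.4, B=142.7. -22/2·(1 − cos(π·0.1640)) = -1.4276 → s = 46.5724
radial distance = base radius + s = 33 + 46.5724 = 79.5724

79.5724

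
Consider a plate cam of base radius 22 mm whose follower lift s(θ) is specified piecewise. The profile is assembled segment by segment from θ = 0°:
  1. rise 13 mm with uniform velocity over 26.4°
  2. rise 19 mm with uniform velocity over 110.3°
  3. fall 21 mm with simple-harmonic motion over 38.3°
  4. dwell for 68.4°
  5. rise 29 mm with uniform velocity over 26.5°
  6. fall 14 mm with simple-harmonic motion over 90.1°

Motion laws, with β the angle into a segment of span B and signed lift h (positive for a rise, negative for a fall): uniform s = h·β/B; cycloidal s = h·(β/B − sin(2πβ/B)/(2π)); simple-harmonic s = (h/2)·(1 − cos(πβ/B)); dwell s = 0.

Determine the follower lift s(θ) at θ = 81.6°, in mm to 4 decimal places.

seg 1 [0°–26.4°] uniform, h=13: full span → s += 13 → s = 13.0000
seg 2 [26.4°–136.7°] uniform, h=19: θ=81.6° here. β=55.2, B=110.3. 19·55.2/110.3 = 9.5086 → s = 22.5086

22.5086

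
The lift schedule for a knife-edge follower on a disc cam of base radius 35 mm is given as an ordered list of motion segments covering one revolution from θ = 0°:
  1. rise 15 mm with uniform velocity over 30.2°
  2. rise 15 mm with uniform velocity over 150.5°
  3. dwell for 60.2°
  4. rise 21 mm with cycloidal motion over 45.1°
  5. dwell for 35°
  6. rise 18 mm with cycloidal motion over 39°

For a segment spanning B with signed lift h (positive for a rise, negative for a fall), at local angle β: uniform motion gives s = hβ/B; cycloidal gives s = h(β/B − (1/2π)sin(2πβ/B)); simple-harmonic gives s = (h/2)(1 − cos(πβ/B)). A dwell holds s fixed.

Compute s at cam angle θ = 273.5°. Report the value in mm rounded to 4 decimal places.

seg 1 [0°–30.2°] uniform, h=15: full span → s += 15 → s = 15.0000
seg 2 [30.2°–180.7°] uniform, h=15: full span → s += 15 → s = 30.0000
seg 3 [180.7°–240.9°] dwell: s stays 30.0000
seg 4 [240.9°–286°] cycloidal, h=21: θ=273.5° here. β=32.6, B=45.1. 21·(0.7228 − sin(2π·0.7228)/(2π)) = 18.4733 → s = 48.4733

48.4733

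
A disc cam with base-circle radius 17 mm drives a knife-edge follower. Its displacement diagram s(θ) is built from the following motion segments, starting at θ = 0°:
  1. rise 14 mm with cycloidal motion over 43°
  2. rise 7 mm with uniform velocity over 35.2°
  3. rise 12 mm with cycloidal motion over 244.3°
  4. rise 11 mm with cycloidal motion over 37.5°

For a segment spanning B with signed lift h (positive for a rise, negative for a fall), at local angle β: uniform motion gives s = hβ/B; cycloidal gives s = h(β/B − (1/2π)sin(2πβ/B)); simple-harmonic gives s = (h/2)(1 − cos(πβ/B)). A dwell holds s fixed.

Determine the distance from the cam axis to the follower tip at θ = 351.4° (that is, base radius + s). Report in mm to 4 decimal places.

seg 1 [0°–43°] cycloidal, h=14: full span → s += 14 → s = 14.0000
seg 2 [43°–78.2°] uniform, h=7: full span → s += 7 → s = 21.0000
seg 3 [78.2°–322.5°] cycloidal, h=12: full span → s += 12 → s = 33.0000
seg 4 [322.5°–360°] cycloidal, h=11: θ=351.4° here. β=28.9, B=37.5. 11·(0.7707 − sin(2π·0.7707)/(2π)) = 10.2133 → s = 43.2133
radial distance = base radius + s = 17 + 43.2133 = 60.2133

60.2133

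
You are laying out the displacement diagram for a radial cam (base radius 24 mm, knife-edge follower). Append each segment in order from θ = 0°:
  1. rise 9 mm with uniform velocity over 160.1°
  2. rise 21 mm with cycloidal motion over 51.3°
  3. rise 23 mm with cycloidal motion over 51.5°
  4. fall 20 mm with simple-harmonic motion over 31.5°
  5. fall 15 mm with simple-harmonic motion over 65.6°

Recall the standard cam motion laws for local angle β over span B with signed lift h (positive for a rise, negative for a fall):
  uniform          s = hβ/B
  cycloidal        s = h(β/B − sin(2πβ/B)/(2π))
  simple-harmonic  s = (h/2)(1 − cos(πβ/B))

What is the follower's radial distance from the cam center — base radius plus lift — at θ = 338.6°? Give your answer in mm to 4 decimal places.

seg 1 [0°–160.1°] uniform, h=9: full span → s += 9 → s = 9.0000
seg 2 [160.1°–211.4°] cycloidal, h=21: full span → s += 21 → s = 30.0000
seg 3 [211.4°–262.9°] cycloidal, h=23: full span → s += 23 → s = 53.0000
seg 4 [262.9°–294.4°] simple-harmonic, h=-20: full span → s += -20 → s = 33.0000
seg 5 [294.4°–360°] simple-harmonic, h=-15: θ=338.6° here. β=44.2, B=65.6. -15/2·(1 − cos(π·0.6738)) = -11.3942 → s = 21.6058
radial distance = base radius + s = 24 + 21.6058 = 45.6058

45.6058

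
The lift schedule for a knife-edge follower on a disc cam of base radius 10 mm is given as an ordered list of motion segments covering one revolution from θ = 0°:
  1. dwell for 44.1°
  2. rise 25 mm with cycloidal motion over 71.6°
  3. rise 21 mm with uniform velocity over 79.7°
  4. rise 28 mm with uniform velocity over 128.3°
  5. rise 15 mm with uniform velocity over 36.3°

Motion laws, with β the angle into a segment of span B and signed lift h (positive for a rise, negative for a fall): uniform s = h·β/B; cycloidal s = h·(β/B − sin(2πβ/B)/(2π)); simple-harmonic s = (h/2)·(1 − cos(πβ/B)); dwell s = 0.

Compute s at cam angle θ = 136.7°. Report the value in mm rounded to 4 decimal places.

seg 1 [0°–44.1°] dwell: s stays 0.0000
seg 2 [44.1°–115.7°] cycloidal, h=25: full span → s += 25 → s = 25.0000
seg 3 [115.7°–195.4°] uniform, h=21: θ=136.7° here. β=21, B=79.7. 21·21/79.7 = 5.5332 → s = 30.5332

30.5332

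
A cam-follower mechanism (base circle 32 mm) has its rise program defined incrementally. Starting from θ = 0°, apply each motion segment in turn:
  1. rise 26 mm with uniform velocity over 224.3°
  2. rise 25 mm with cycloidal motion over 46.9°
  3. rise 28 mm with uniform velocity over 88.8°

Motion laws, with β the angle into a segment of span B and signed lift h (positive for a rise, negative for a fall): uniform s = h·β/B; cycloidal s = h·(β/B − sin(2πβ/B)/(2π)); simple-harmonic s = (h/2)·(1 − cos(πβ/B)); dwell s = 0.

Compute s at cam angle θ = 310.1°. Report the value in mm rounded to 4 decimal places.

seg 1 [0°–224.3°] uniform, h=26: full span → s += 26 → s = 26.0000
seg 2 [224.3°–271.2°] cycloidal, h=25: full span → s += 25 → s = 51.0000
seg 3 [271.2°–360°] uniform, h=28: θ=310.1° here. β=38.9, B=88.8. 28·38.9/88.8 = 12.2658 → s = 63.2658

63.2658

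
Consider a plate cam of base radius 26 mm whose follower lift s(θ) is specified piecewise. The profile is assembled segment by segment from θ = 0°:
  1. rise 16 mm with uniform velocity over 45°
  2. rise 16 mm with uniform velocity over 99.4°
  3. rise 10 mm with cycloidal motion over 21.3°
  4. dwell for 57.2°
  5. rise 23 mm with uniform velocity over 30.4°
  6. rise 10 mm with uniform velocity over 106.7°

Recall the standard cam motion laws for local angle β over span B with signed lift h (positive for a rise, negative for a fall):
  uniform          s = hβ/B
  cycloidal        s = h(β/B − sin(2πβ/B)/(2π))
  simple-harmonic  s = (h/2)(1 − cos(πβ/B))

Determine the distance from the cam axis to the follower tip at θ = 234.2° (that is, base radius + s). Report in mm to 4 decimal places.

seg 1 [0°–45°] uniform, h=16: full span → s += 16 → s = 16.0000
seg 2 [45°–144.4°] uniform, h=16: full span → s += 16 → s = 32.0000
seg 3 [144.4°–165.7°] cycloidal, h=10: full span → s += 10 → s = 42.0000
seg 4 [165.7°–222.9°] dwell: s stays 42.0000
seg 5 [222.9°–253.3°] uniform, h=23: θ=234.2° here. β=11.3, B=30.4. 23·11.3/30.4 = 8.5493 → s = 50.5493
radial distance = base radius + s = 26 + 50.5493 = 76.5493

76.5493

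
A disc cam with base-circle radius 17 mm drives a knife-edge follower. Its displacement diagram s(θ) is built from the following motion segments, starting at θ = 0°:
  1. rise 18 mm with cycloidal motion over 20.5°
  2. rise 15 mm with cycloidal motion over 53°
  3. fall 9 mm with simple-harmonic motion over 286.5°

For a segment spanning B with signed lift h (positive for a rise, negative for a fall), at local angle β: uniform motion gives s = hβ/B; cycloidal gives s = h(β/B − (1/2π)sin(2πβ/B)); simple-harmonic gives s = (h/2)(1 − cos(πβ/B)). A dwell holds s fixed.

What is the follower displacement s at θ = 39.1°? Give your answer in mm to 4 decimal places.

seg 1 [0°–20.5°] cycloidal, h=18: full span → s += 18 → s = 18.0000
seg 2 [20.5°–73.5°] cycloidal, h=15: θ=39.1° here. β=18.6, B=53. 15·(0.3509 − sin(2π·0.3509)/(2π)) = 3.3411 → s = 21.3411

21.3411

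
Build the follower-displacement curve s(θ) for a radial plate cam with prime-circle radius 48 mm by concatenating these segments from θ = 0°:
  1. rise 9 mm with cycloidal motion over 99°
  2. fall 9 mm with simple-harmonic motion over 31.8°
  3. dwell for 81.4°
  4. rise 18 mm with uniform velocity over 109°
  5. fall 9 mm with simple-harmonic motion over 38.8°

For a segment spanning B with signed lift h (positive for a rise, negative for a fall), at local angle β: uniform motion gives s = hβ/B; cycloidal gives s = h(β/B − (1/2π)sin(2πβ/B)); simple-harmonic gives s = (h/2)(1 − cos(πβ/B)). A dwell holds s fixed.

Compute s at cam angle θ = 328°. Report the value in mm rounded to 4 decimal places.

seg 1 [0°–99°] cycloidal, h=9: full span → s += 9 → s = 9.0000
seg 2 [99°–130.8°] simple-harmonic, h=-9: full span → s += -9 → s = 0.0000
seg 3 [130.8°–212.2°] dwell: s stays 0.0000
seg 4 [212.2°–321.2°] uniform, h=18: full span → s += 18 → s = 18.0000
seg 5 [321.2°–360°] simple-harmonic, h=-9: θ=328° here. β=6.8, B=38.8. -9/2·(1 − cos(π·0.1753)) = -0.6650 → s = 17.3350

17.3350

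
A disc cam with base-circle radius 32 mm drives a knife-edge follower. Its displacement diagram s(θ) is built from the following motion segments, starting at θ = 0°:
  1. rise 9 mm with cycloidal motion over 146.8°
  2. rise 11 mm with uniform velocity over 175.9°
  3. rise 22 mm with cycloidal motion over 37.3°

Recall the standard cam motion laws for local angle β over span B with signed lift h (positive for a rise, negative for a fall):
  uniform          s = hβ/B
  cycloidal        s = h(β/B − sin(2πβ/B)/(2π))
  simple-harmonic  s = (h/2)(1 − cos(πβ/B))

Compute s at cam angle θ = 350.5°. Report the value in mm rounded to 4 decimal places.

seg 1 [0°–146.8°] cycloidal, h=9: full span → s += 9 → s = 9.0000
seg 2 [146.8°–322.7°] uniform, h=11: full span → s += 11 → s = 20.0000
seg 3 [322.7°–360°] cycloidal, h=22: θ=350.5° here. β=27.8, B=37.3. 22·(0.7453 − sin(2π·0.7453)/(2π)) = 19.8967 → s = 39.8967

39.8967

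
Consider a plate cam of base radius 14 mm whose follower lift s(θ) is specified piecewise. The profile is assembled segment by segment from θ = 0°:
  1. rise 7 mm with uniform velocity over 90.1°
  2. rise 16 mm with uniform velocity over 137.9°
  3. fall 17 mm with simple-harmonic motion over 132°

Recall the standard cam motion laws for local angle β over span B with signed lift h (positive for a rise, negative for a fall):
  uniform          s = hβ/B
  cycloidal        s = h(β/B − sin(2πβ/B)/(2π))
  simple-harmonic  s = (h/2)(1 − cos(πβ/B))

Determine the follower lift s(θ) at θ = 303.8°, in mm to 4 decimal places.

seg 1 [0°–90.1°] uniform, h=7: full span → s += 7 → s = 7.0000
seg 2 [90.1°–228°] uniform, h=16: full span → s += 16 → s = 23.0000
seg 3 [228°–360°] simple-harmonic, h=-17: θ=303.8° here. β=75.8, B=132. -17/2·(1 − cos(π·0.5742)) = -10.4646 → s = 12.5354

12.5354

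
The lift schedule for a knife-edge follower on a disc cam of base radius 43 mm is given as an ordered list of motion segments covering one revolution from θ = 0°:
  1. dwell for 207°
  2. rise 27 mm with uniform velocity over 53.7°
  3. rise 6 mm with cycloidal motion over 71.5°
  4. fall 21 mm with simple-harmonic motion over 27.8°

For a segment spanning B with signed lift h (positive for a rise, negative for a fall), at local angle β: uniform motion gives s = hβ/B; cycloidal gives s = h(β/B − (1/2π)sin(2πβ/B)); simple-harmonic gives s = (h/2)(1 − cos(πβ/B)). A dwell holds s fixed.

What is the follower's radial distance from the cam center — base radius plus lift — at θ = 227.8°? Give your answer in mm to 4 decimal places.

seg 1 [0°–207°] dwell: s stays 0.0000
seg 2 [207°–260.7°] uniform, h=27: θ=227.8° here. β=20.8, B=53.7. 27·20.8/53.7 = 10.4581 → s = 10.4581
radial distance = base radius + s = 43 + 10.4581 = 53.4581

53.4581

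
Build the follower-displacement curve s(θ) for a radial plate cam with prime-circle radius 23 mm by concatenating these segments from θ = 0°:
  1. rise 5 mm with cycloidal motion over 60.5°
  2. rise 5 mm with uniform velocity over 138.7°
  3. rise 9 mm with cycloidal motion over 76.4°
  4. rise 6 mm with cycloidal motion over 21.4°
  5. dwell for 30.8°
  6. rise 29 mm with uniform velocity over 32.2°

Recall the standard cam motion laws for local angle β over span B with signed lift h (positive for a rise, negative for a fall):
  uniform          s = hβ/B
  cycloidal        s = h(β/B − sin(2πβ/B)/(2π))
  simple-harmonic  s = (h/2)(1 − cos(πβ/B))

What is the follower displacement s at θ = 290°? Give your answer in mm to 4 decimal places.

seg 1 [0°–60.5°] cycloidal, h=5: full span → s += 5 → s = 5.0000
seg 2 [60.5°–199.2°] uniform, h=5: full span → s += 5 → s = 10.0000
seg 3 [199.2°–275.6°] cycloidal, h=9: full span → s += 9 → s = 19.0000
seg 4 [275.6°–297°] cycloidal, h=6: θ=290° here. β=14.4, B=21.4. 6·(0.6729 − sin(2π·0.6729)/(2π)) = 4.8824 → s = 23.8824

23.8824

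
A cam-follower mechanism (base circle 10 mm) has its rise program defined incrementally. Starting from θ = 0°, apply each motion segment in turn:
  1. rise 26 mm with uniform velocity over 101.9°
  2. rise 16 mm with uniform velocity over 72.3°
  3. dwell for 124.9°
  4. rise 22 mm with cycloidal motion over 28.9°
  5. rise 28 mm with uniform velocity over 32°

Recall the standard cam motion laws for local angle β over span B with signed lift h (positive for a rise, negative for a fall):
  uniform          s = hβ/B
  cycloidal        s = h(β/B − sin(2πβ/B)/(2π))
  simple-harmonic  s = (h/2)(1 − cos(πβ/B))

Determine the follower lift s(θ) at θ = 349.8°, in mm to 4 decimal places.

seg 1 [0°–101.9°] uniform, h=26: full span → s += 26 → s = 26.0000
seg 2 [101.9°–174.2°] uniform, h=16: full span → s += 16 → s = 42.0000
seg 3 [174.2°–299.1°] dwell: s stays 42.0000
seg 4 [299.1°–328°] cycloidal, h=22: full span → s += 22 → s = 64.0000
seg 5 [328°–360°] uniform, h=28: θ=349.8° here. β=21.8, B=32. 28·21.8/32 = 19.0750 → s = 83.0750

83.0750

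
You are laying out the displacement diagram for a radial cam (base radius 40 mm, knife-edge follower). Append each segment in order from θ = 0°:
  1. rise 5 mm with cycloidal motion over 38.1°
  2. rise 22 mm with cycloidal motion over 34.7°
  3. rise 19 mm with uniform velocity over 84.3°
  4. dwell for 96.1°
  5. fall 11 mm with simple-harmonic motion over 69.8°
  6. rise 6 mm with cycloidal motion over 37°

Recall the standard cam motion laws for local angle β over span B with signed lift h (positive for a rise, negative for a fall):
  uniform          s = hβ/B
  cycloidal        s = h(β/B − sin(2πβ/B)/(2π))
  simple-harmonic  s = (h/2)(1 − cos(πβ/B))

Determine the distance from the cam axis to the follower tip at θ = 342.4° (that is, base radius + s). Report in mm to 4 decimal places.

seg 1 [0°–38.1°] cycloidal, h=5: full span → s += 5 → s = 5.0000
seg 2 [38.1°–72.8°] cycloidal, h=22: full span → s += 22 → s = 27.0000
seg 3 [72.8°–157.1°] uniform, h=19: full span → s += 19 → s = 46.0000
seg 4 [157.1°–253.2°] dwell: s stays 46.0000
seg 5 [253.2°–323°] simple-harmonic, h=-11: full span → s += -11 → s = 35.0000
seg 6 [323°–360°] cycloidal, h=6: θ=342.4° here. β=19.4, B=37. 6·(0.5243 − sin(2π·0.5243)/(2π)) = 3.2913 → s = 38.2913
radial distance = base radius + s = 40 + 38.2913 = 78.2913

78.2913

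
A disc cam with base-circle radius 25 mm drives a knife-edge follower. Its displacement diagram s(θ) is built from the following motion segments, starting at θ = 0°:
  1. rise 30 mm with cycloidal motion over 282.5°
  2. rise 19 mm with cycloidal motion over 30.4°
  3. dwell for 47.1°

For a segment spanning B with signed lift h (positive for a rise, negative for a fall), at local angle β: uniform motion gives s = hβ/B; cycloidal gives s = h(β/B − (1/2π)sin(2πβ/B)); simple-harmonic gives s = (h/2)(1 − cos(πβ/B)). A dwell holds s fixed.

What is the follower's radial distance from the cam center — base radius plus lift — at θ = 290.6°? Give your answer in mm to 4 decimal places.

seg 1 [0°–282.5°] cycloidal, h=30: full span → s += 30 → s = 30.0000
seg 2 [282.5°–312.9°] cycloidal, h=19: θ=290.6° here. β=8.1, B=30.4. 19·(0.2664 − sin(2π·0.2664)/(2π)) = 2.0547 → s = 32.0547
radial distance = base radius + s = 25 + 32.0547 = 57.0547

57.0547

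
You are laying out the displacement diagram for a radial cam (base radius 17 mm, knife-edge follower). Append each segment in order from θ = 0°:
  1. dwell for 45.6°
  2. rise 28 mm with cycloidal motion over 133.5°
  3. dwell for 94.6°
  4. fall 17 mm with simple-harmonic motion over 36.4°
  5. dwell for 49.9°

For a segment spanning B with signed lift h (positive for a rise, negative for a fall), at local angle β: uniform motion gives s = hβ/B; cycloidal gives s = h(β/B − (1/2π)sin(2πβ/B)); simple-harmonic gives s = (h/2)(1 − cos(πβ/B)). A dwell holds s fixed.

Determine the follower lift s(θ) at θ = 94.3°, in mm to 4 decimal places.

seg 1 [0°–45.6°] dwell: s stays 0.0000
seg 2 [45.6°–179.1°] cycloidal, h=28: θ=94.3° here. β=48.7, B=133.5. 28·(0.3648 − sin(2π·0.3648)/(2π)) = 6.8677 → s = 6.8677

6.8677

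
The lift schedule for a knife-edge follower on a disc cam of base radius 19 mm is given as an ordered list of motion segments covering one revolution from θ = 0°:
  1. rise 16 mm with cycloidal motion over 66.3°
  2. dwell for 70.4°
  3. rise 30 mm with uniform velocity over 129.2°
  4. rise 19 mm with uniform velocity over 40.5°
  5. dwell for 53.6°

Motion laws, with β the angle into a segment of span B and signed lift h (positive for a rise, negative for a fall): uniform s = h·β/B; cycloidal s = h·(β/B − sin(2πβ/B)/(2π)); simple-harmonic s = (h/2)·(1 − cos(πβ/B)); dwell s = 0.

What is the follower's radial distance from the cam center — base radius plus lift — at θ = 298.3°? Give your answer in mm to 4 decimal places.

seg 1 [0°–66.3°] cycloidal, h=16: full span → s += 16 → s = 16.0000
seg 2 [66.3°–136.7°] dwell: s stays 16.0000
seg 3 [136.7°–265.9°] uniform, h=30: full span → s += 30 → s = 46.0000
seg 4 [265.9°–306.4°] uniform, h=19: θ=298.3° here. β=32.4, B=40.5. 19·32.4/40.5 = 15.2000 → s = 61.2000
radial distance = base radius + s = 19 + 61.2000 = 80.2000

80.2000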